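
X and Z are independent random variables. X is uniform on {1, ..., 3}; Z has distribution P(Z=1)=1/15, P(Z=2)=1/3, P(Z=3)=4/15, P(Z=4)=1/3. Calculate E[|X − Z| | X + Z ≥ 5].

P(X + Z ≥ 5) = 28/45.
Summing |X−Z|·P(x,y) over outcomes with X + Z ≥ 5 gives 13/15.
E[|X − Z| | X + Z ≥ 5] = (13/15) / (28/45) = 39/28.

39/28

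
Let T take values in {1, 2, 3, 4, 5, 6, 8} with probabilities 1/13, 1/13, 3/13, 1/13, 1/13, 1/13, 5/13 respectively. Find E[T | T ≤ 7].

27/8

P(T ≤ 7) = 8/13.
Σ over the event: 1·1/13 + 2·1/13 + 3·3/13 + 4·1/13 + 5·1/13 + 6·1/13 = 27/13.
E[T | T ≤ 7] = (27/13) / (8/13) = 27/8.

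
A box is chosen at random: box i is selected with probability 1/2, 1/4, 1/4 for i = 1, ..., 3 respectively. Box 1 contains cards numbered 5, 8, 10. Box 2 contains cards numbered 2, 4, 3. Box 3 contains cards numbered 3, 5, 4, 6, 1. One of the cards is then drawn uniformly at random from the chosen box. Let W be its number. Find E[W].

E[W | box 1] = (5+8+10)/3 = 23/3.
E[W | box 2] = (2+4+3)/3 = 3.
E[W | box 3] = (3+5+4+6+1)/5 = 19/5.
By the law of total expectation,
E[W] = (1/2)·(23/3) + (1/4)·(3) + (1/4)·(19/5) = 83/15.

83/15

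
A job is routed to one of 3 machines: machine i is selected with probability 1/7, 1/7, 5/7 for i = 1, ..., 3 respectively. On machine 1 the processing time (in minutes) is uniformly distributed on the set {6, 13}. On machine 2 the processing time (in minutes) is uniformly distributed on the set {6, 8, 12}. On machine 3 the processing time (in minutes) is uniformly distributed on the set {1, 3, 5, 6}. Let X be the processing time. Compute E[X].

443/84

E[X | machine 1] = (6+13)/2 = 19/2.
E[X | machine 2] = (6+8+12)/3 = 26/3.
E[X | machine 3] = (1+3+5+6)/4 = 15/4.
By the law of total expectation,
E[X] = (1/7)·(19/2) + (1/7)·(26/3) + (5/7)·(15/4) = 443/84.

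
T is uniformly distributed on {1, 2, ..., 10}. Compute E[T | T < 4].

Given T < 4, T is equally likely to be any of {1, 2, 3}.
E[T | T < 4] = (1 + 2 + 3) / 3 = 2.

2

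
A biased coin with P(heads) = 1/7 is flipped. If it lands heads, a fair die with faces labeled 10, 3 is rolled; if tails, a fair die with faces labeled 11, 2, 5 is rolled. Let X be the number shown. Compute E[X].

85/14

E[X | heads] = (10+3)/2 = 13/2.
E[X | tails] = (11+2+5)/3 = 6.
E[X] = (1/7)·(13/2) + (6/7)·(6) = 85/14.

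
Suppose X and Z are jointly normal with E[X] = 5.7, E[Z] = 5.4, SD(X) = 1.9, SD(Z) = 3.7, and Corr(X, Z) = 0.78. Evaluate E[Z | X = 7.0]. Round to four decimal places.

The regression of Z on X has slope ρ·σ_Z/σ_X and passes through (μ_X, μ_Z).
E[Z | X=7.0] = 5.4 + (0.78)·(3.7/1.9)·(7.0 − (5.7)) = 5.4 + (1.5189)·(1.3) = 7.3746.

7.3746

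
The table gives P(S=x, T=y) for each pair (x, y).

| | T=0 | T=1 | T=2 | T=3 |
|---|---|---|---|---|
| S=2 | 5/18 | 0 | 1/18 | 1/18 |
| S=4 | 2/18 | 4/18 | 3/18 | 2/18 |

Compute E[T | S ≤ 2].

5/7

P(S ≤ 2) = 7/18.
Σ T·P over the event = 0·(5/18) + 2·(1/18) + 3·(1/18) = 5/18.
E[T | S ≤ 2] = (5/18) / (7/18) = 5/7.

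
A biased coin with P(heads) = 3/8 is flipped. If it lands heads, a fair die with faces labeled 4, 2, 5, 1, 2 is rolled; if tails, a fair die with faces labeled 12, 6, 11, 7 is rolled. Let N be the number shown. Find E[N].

E[N | heads] = (4+2+5+1+2)/5 = 14/5.
E[N | tails] = (12+6+11+7)/4 = 9.
By the law of total expectation,
E[N] = (3/8)·(14/5) + (5/8)·(9) = 267/40.

267/40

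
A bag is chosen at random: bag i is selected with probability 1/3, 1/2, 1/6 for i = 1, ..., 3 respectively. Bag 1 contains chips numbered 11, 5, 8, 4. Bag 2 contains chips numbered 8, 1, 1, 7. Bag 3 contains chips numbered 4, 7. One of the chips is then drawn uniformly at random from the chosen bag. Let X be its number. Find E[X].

E[X | bag 1] = (11+5+8+4)/4 = 7.
E[X | bag 2] = (8+1+1+7)/4 = 17/4.
E[X | bag 3] = (4+7)/2 = 11/2.
By the law of total expectation,
E[X] = (1/3)·(7) + (1/2)·(17/4) + (1/6)·(11/2) = 43/8.

43/8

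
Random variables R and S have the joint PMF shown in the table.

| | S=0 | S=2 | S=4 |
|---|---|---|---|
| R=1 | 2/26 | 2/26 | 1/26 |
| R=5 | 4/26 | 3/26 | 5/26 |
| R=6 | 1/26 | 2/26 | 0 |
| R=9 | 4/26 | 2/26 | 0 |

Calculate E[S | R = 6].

4/3

P(R = 6) = 3/26.
Σ S·P over the event = 0·(1/26) + 2·(2/26) = 2/13.
E[S | R = 6] = (2/13) / (3/26) = 4/3.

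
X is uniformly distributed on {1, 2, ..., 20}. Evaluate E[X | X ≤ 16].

P(X ≤ 16) = 4/5.
E[X | X ≤ 16] = (34/5) / (4/5) = 17/2.

17/2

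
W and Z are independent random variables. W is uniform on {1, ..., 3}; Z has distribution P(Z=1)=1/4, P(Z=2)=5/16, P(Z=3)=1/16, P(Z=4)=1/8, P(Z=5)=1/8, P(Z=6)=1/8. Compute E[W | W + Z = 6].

9/5

P(W + Z = 6) = 5/48.
Summing W·P(x,y) over outcomes with W + Z = 6 gives 3/16.
E[W | W + Z = 6] = (3/16) / (5/48) = 9/5.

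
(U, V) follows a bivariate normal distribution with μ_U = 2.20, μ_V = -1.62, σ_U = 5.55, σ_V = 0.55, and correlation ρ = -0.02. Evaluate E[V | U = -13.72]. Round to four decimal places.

-1.5884

E[V | U=x] = μ_V + ρ(σ_V/σ_U)(x − μ_U) for jointly normal variables.
E[V | U=-13.72] = -1.62 + (-0.02)·(0.55/5.55)·(-13.72 − (2.20)) = -1.62 + (-0.001982)·(-15.92) = -1.5884.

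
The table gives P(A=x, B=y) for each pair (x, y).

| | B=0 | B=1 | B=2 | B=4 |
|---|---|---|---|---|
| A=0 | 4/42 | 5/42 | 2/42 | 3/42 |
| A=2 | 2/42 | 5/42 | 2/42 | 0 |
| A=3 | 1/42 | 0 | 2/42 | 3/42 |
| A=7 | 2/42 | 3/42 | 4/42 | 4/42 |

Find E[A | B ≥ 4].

37/10

P(B ≥ 4) = 5/21.
Σ A·P over the event = 0·(3/42) + 3·(3/42) + 7·(4/42) = 37/42.
E[A | B ≥ 4] = (37/42) / (5/21) = 37/10.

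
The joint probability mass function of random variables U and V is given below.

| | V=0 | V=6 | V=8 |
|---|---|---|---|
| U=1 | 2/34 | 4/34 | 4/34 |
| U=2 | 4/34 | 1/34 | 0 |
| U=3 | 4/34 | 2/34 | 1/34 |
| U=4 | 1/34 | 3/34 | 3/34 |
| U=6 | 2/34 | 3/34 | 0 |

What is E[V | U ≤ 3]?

P(U ≤ 3) = 11/17.
Σ V·P over the event = 0·(2/34) + 6·(4/34) + 8·(4/34) + 0·(4/34) + 6·(1/34) + 0·(4/34) + 6·(2/34) + 8·(1/34) = 41/17.
E[V | U ≤ 3] = (41/17) / (11/17) = 41/11.

41/11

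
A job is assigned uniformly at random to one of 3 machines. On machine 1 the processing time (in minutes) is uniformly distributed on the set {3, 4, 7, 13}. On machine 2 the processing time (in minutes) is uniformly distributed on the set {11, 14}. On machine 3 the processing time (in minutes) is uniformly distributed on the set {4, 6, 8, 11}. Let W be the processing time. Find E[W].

53/6

E[W | machine 1] = (3+4+7+13)/4 = 27/4.
E[W | machine 2] = (11+14)/2 = 25/2.
E[W | machine 3] = (4+6+8+11)/4 = 29/4.
By the law of total expectation,
E[W] = (1/3)·(27/4) + (1/3)·(25/2) + (1/3)·(29/4) = 53/6.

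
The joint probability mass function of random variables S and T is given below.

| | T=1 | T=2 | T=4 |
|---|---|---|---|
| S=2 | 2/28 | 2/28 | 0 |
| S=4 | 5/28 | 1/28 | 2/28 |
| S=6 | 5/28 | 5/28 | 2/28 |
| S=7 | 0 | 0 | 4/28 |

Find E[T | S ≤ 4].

7/4

P(S ≤ 4) = 3/7.
Σ T·P over the event = 1·(2/28) + 2·(2/28) + 1·(5/28) + 2·(1/28) + 4·(2/28) = 3/4.
E[T | S ≤ 4] = (3/4) / (3/7) = 7/4.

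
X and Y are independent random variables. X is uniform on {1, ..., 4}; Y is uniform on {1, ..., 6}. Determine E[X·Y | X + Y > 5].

25/2

P(X + Y > 5) = 7/12.
Summing XY·P(x,y) over outcomes with X + Y > 5 gives 175/24.
E[X·Y | X + Y > 5] = (175/24) / (7/12) = 25/2.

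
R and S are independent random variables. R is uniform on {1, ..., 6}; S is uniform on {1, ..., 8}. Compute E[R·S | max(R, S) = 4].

64/7

Outcomes with max(R, S) = 4: (1,4), (2,4), (3,4), (4,1), (4,2), (4,3), (4,4), each with probability 1/48.
E[R·S | max(R, S) = 4] = (4 + 8 + 12 + 4 + 8 + 12 + 16) / 7 = 64/7.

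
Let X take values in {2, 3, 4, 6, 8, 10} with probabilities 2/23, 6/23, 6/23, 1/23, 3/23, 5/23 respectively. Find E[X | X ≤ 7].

P(X ≤ 7) = 15/23.
Σ over the event: 2·2/23 + 3·6/23 + 4·6/23 + 6·1/23 = 52/23.
E[X | X ≤ 7] = (52/23) / (15/23) = 52/15.

52/15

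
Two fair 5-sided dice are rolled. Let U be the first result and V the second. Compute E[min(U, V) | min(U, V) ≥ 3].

32/9

P(min(U, V) ≥ 3) = 9/25.
Summing min(U,V)·P(x,y) over outcomes with min(U, V) ≥ 3 gives 32/25.
E[min(U, V) | min(U, V) ≥ 3] = (32/25) / (9/25) = 32/9.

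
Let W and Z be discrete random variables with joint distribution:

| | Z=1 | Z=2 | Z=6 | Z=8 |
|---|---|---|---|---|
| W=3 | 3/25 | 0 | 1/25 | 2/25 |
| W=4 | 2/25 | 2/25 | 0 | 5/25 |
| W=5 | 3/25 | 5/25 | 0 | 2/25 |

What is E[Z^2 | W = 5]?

P(W = 5) = 2/5.
Σ Z^2·P over the event = 1·(3/25) + 4·(5/25) + 64·(2/25) = 151/25.
E[Z^2 | W = 5] = (151/25) / (2/5) = 151/10.

151/10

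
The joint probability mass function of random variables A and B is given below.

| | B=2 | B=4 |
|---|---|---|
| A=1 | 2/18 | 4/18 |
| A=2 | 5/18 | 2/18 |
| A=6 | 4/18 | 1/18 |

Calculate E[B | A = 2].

P(A = 2) = 7/18.
Σ B·P over the event = 2·(5/18) + 4·(2/18) = 1.
E[B | A = 2] = (1) / (7/18) = 18/7.

18/7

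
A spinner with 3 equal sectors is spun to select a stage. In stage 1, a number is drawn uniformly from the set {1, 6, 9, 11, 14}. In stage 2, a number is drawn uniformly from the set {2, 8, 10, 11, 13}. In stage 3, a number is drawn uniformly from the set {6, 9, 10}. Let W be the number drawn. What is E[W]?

76/9

E[W | stage 1] = (1+6+9+11+14)/5 = 41/5.
E[W | stage 2] = (2+8+10+11+13)/5 = 44/5.
E[W | stage 3] = (6+9+10)/3 = 25/3.
By the law of total expectation,
E[W] = (1/3)·(41/5) + (1/3)·(44/5) + (1/3)·(25/3) = 76/9.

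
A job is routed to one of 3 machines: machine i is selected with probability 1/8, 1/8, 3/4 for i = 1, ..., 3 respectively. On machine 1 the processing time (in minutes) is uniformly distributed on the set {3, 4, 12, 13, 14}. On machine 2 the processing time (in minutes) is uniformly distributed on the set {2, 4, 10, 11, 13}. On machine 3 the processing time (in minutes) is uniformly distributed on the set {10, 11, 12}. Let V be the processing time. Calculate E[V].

E[V | machine 1] = (3+4+12+13+14)/5 = 46/5.
E[V | machine 2] = (2+4+10+11+13)/5 = 8.
E[V | machine 3] = (10+11+12)/3 = 11.
By the law of total expectation,
E[V] = (1/8)·(46/5) + (1/8)·(8) + (3/4)·(11) = 52/5.

52/5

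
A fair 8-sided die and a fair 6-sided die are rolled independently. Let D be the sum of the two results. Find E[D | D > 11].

P(D > 11) = 1/8.
Σ over the event: 12·1/16 + 13·1/24 + 14·1/48 = 19/12.
E[D | D > 11] = (19/12) / (1/8) = 38/3.

38/3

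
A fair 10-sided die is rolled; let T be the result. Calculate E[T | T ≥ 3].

13/2

Given T ≥ 3, T is equally likely to be any of {3, 4, 5, 6, 7, 8, 9, 10}.
E[T | T ≥ 3] = (3 + 4 + 5 + 6 + 7 + 8 + 9 + 10) / 8 = 13/2.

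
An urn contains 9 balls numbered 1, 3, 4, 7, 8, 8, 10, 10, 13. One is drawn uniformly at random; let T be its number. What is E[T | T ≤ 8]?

P(T ≤ 8) = 2/3.
Σ over the event: 1·1/9 + 3·1/9 + 4·1/9 + 7·1/9 + 8·2/9 = 31/9.
E[T | T ≤ 8] = (31/9) / (2/3) = 31/6.

31/6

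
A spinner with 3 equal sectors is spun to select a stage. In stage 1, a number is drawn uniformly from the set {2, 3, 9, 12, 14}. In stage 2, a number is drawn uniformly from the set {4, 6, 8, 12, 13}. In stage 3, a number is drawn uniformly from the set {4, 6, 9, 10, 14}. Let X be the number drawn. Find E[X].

42/5

E[X | stage 1] = (2+3+9+12+14)/5 = 8.
E[X | stage 2] = (4+6+8+12+13)/5 = 43/5.
E[X | stage 3] = (4+6+9+10+14)/5 = 43/5.
E[X] = (1/3)·(8) + (1/3)·(43/5) + (1/3)·(43/5) = 42/5.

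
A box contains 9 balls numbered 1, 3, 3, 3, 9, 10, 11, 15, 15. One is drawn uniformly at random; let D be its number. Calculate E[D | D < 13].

40/7

P(D < 13) = 7/9.
Σ over the event: 1·1/9 + 3·1/3 + 9·1/9 + 10·1/9 + 11·1/9 = 40/9.
E[D | D < 13] = (40/9) / (7/9) = 40/7.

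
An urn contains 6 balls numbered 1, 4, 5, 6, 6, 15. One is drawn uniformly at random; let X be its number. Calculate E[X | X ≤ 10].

22/5

P(X ≤ 10) = 5/6.
Σ over the event: 1·1/6 + 4·1/6 + 5·1/6 + 6·1/3 = 11/3.
E[X | X ≤ 10] = (11/3) / (5/6) = 22/5.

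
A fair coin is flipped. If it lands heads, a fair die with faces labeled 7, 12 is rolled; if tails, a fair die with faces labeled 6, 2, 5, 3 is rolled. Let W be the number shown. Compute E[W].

E[W | heads] = (7+12)/2 = 19/2.
E[W | tails] = (6+2+5+3)/4 = 4.
E[W] = (1/2)·(19/2) + (1/2)·(4) = 27/4.

27/4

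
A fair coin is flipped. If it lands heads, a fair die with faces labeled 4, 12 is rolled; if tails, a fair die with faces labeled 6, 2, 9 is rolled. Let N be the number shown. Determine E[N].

41/6

E[N | heads] = (4+12)/2 = 8.
E[N | tails] = (6+2+9)/3 = 17/3.
E[N] = (1/2)·(8) + (1/2)·(17/3) = 41/6.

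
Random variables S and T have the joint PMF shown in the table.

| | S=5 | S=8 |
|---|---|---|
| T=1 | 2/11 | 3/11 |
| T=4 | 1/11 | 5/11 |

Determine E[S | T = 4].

P(T = 4) = 6/11.
Σ S·P over the event = 5·(1/11) + 8·(5/11) = 45/11.
E[S | T = 4] = (45/11) / (6/11) = 15/2.

15/2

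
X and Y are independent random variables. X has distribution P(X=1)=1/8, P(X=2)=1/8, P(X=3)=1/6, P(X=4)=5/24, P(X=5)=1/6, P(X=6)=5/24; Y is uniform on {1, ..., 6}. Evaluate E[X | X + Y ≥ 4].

P(X + Y ≥ 4) = 15/16.
Summing X·P(x,y) over outcomes with X + Y ≥ 4 gives 89/24.
E[X | X + Y ≥ 4] = (89/24) / (15/16) = 178/45.

178/45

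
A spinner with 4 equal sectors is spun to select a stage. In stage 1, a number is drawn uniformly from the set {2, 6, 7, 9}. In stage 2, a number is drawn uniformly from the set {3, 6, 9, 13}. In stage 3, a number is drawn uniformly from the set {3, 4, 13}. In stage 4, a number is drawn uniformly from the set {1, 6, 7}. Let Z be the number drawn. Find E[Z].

E[Z | stage 1] = (2+6+7+9)/4 = 6.
E[Z | stage 2] = (3+6+9+13)/4 = 31/4.
E[Z | stage 3] = (3+4+13)/3 = 20/3.
E[Z | stage 4] = (1+6+7)/3 = 14/3.
E[Z] = (1/4)·(6) + (1/4)·(31/4) + (1/4)·(20/3) + (1/4)·(14/3) = 301/48.

301/48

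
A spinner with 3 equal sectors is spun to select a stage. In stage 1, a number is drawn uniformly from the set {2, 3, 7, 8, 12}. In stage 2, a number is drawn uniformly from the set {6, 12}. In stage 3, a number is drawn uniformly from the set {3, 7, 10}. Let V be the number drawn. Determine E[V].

E[V | stage 1] = (2+3+7+8+12)/5 = 32/5.
E[V | stage 2] = (6+12)/2 = 9.
E[V | stage 3] = (3+7+10)/3 = 20/3.
E[V] = (1/3)·(32/5) + (1/3)·(9) + (1/3)·(20/3) = 331/45.

331/45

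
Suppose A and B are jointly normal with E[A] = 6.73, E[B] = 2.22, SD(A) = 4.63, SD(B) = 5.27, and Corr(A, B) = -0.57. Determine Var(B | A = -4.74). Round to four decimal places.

The conditional variance in a bivariate normal is σ_B²(1 − ρ²), independent of x.
Var(B | A=-4.74) = (5.27)²·(1 − (-0.57)²) = 27.7729·0.6751 = 18.7495.

18.7495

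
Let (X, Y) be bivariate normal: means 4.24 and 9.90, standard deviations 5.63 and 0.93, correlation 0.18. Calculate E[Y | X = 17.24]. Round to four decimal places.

10.2865

The regression of Y on X has slope ρ·σ_Y/σ_X and passes through (μ_X, μ_Y).
E[Y | X=17.24] = 9.90 + (0.18)·(0.93/5.63)·(17.24 − (4.24)) = 9.90 + (0.029734)·(13) = 10.2865.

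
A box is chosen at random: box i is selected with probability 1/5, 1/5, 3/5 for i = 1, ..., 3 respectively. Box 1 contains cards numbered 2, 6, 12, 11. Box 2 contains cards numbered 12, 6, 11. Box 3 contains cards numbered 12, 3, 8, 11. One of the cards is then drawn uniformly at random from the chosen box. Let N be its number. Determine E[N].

E[N | box 1] = (2+6+12+11)/4 = 31/4.
E[N | box 2] = (12+6+11)/3 = 29/3.
E[N | box 3] = (12+3+8+11)/4 = 17/2.
By the law of total expectation,
E[N] = (1/5)·(31/4) + (1/5)·(29/3) + (3/5)·(17/2) = 103/12.

103/12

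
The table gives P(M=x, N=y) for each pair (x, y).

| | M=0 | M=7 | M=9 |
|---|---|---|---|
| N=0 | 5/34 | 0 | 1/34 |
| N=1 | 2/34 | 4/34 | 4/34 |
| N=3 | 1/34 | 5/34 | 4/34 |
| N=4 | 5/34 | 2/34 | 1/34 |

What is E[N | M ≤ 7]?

P(M ≤ 7) = 12/17.
Summing N·P(M=x,N=y) over the conditioning event gives 26/17.
E[N | M ≤ 7] = (26/17) / (12/17) = 13/6.

13/6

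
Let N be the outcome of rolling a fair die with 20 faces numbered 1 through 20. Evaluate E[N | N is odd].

Given N is odd, N is equally likely to be any of {1, 3, 5, 7, 9, 11, 13, 15, 17, 19}.
E[N | N is odd] = (1 + 3 + 5 + 7 + 9 + 11 + 13 + 15 + 17 + 19) / 10 = 10.

10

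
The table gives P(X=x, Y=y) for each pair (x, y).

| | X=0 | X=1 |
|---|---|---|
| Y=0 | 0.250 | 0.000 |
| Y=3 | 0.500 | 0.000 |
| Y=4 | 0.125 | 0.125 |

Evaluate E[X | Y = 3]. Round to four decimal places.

P(Y = 3) = 0.500.
Summing X·P(X=x,Y=y) over the conditioning event gives 0.000.
E[X | Y = 3] = (0.000) / (0.500) = 0.0000.

0.0000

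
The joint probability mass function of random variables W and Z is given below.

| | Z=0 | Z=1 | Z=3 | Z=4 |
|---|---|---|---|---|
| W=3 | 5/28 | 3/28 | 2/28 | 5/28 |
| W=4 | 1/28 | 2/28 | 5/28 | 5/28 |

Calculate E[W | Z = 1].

P(Z = 1) = 5/28.
Σ W·P over the event = 3·(3/28) + 4·(2/28) = 17/28.
E[W | Z = 1] = (17/28) / (5/28) = 17/5.

17/5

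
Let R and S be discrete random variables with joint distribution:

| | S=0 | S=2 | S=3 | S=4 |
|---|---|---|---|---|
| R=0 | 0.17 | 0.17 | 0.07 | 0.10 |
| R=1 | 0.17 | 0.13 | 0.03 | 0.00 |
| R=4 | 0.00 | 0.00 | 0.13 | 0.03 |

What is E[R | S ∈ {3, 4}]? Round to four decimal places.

P(S ∈ {3, 4}) = 0.36.
Summing R·P(R=x,S=y) over the conditioning event gives 0.67.
E[R | S ∈ {3, 4}] = (0.67) / (0.36) = 1.8611.

1.8611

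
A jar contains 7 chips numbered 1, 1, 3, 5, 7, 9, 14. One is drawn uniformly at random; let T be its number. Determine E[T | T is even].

14

P(T is even) = 1/7.
Σ over the event: 14·1/7 = 2.
E[T | T is even] = (2) / (1/7) = 14.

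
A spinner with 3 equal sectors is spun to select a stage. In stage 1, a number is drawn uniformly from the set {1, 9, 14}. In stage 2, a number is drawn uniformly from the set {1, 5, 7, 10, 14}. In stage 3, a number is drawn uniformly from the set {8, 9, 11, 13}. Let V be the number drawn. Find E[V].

171/20

E[V | stage 1] = (1+9+14)/3 = 8.
E[V | stage 2] = (1+5+7+10+14)/5 = 37/5.
E[V | stage 3] = (8+9+11+13)/4 = 41/4.
By the law of total expectation,
E[V] = (1/3)·(8) + (1/3)·(37/5) + (1/3)·(41/4) = 171/20.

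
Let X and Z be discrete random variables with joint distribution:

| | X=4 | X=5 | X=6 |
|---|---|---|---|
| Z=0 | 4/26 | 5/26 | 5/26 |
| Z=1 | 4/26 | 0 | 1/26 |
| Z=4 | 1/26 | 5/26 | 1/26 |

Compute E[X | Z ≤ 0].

P(Z ≤ 0) = 7/13.
Σ X·P over the event = 4·(4/26) + 5·(5/26) + 6·(5/26) = 71/26.
E[X | Z ≤ 0] = (71/26) / (7/13) = 71/14.

71/14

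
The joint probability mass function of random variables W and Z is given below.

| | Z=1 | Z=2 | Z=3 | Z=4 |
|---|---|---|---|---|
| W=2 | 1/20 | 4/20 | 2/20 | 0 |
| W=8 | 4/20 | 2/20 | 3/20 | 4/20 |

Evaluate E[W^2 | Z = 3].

P(Z = 3) = 1/4.
Σ W^2·P over the event = 4·(2/20) + 64·(3/20) = 10.
E[W^2 | Z = 3] = (10) / (1/4) = 40.

40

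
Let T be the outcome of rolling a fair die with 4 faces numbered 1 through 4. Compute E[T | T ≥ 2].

Given T ≥ 2, T is equally likely to be any of {2, 3, 4}.
E[T | T ≥ 2] = (2 + 3 + 4) / 3 = 3.

3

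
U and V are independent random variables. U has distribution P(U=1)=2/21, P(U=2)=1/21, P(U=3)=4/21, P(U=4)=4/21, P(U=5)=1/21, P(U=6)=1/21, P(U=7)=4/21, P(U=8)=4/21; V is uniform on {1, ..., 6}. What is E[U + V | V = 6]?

P(V = 6) = 1/6.
Summing (U+V)·P(x,y) over outcomes with V = 6 gives 229/126.
E[U + V | V = 6] = (229/126) / (1/6) = 229/21.

229/21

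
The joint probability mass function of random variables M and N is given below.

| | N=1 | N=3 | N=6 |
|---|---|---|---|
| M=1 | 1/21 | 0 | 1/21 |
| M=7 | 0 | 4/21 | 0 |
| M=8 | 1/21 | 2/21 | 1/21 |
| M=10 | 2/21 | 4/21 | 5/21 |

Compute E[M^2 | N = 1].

265/4

P(N = 1) = 4/21.
Σ M^2·P over the event = 1·(1/21) + 64·(1/21) + 100·(2/21) = 265/21.
E[M^2 | N = 1] = (265/21) / (4/21) = 265/4.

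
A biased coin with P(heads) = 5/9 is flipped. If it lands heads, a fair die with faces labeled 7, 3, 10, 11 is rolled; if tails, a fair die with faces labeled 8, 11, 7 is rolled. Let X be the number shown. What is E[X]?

881/108

E[X | heads] = (7+3+10+11)/4 = 31/4.
E[X | tails] = (8+11+7)/3 = 26/3.
By the law of total expectation,
E[X] = (5/9)·(31/4) + (4/9)·(26/3) = 881/108.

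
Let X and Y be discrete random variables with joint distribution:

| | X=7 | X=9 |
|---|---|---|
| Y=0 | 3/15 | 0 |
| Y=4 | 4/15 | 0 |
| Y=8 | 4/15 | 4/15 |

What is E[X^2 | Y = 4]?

P(Y = 4) = 4/15.
Σ X^2·P over the event = 49·(4/15) = 196/15.
E[X^2 | Y = 4] = (196/15) / (4/15) = 49.

49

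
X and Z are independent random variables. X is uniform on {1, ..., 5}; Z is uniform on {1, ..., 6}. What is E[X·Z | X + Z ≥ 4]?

P(X + Z ≥ 4) = 9/10.
Summing XZ·P(x,y) over outcomes with X + Z ≥ 4 gives 31/3.
E[X·Z | X + Z ≥ 4] = (31/3) / (9/10) = 310/27.

310/27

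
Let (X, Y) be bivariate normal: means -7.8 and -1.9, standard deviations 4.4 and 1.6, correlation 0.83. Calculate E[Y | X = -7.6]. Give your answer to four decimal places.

For a bivariate normal, E[Y | X=x] = μ_Y + ρ·(σ_Y/σ_X)·(x − μ_X).
E[Y | X=-7.6] = -1.9 + (0.83)·(1.6/4.4)·(-7.6 − (-7.8)) = -1.9 + (0.30182)·(0.2) = -1.8396.

-1.8396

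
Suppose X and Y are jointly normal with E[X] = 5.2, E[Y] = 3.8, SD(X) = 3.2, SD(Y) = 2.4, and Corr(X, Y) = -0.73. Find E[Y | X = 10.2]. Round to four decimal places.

1.0625

For a bivariate normal, E[Y | X=x] = μ_Y + ρ·(σ_Y/σ_X)·(x − μ_X).
E[Y | X=10.2] = 3.8 + (-0.73)·(2.4/3.2)·(10.2 − (5.2)) = 3.8 + (-0.5475)·(5) = 1.0625.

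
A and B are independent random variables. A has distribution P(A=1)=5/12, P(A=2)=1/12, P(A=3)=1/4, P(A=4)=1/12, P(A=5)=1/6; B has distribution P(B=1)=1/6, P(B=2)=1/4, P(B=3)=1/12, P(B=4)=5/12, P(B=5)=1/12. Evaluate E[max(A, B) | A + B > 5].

P(A + B > 5) = 11/24.
Summing max(A,B)·P(x,y) over outcomes with A + B > 5 gives 295/144.
E[max(A, B) | A + B > 5] = (295/144) / (11/24) = 295/66.

295/66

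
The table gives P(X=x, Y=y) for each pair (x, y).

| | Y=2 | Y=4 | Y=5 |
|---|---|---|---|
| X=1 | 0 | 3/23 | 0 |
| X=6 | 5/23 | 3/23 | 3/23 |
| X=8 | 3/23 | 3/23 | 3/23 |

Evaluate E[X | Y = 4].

P(Y = 4) = 9/23.
Σ X·P over the event = 1·(3/23) + 6·(3/23) + 8·(3/23) = 45/23.
E[X | Y = 4] = (45/23) / (9/23) = 5.

5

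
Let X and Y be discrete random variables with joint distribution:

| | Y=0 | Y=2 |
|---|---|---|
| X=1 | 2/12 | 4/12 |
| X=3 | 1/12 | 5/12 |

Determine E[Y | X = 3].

P(X = 3) = 1/2.
Σ Y·P over the event = 0·(1/12) + 2·(5/12) = 5/6.
E[Y | X = 3] = (5/6) / (1/2) = 5/3.

5/3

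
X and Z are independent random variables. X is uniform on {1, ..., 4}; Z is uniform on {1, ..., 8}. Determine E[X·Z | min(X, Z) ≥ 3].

P(min(X, Z) ≥ 3) = 3/8.
Summing XZ·P(x,y) over outcomes with min(X, Z) ≥ 3 gives 231/32.
E[X·Z | min(X, Z) ≥ 3] = (231/32) / (3/8) = 77/4.

77/4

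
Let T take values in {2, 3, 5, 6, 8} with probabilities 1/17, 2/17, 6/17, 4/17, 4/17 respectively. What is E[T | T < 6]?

38/9

P(T < 6) = 9/17.
Σ over the event: 2·1/17 + 3·2/17 + 5·6/17 = 38/17.
E[T | T < 6] = (38/17) / (9/17) = 38/9.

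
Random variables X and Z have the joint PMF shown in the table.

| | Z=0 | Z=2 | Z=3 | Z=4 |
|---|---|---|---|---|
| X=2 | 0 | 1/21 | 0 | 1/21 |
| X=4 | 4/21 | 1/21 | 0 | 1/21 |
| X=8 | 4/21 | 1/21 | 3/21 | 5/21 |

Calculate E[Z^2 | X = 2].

10

P(X = 2) = 2/21.
Σ Z^2·P over the event = 4·(1/21) + 16·(1/21) = 20/21.
E[Z^2 | X = 2] = (20/21) / (2/21) = 10.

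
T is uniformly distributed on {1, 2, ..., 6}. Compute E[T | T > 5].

6

Given T > 5, T is equally likely to be any of {6}.
E[T | T > 5] = (6) / 1 = 6.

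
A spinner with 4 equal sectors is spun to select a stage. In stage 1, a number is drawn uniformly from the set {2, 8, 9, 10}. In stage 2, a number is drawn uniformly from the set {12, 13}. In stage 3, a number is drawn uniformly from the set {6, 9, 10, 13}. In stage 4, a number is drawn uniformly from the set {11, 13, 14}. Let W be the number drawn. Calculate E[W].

503/48

E[W | stage 1] = (2+8+9+10)/4 = 29/4.
E[W | stage 2] = (12+13)/2 = 25/2.
E[W | stage 3] = (6+9+10+13)/4 = 19/2.
E[W | stage 4] = (11+13+14)/3 = 38/3.
E[W] = (1/4)·(29/4) + (1/4)·(25/2) + (1/4)·(19/2) + (1/4)·(38/3) = 503/48.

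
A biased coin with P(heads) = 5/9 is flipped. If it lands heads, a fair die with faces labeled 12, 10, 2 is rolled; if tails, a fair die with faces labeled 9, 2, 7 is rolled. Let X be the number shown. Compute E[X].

E[X | heads] = (12+10+2)/3 = 8.
E[X | tails] = (9+2+7)/3 = 6.
E[X] = (5/9)·(8) + (4/9)·(6) = 64/9.

64/9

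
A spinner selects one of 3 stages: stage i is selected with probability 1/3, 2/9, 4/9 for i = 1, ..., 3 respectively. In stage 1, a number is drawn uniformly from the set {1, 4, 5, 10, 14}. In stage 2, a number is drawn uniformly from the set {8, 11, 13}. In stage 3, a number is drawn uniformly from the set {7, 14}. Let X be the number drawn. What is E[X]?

E[X | stage 1] = (1+4+5+10+14)/5 = 34/5.
E[X | stage 2] = (8+11+13)/3 = 32/3.
E[X | stage 3] = (7+14)/2 = 21/2.
By the law of total expectation,
E[X] = (1/3)·(34/5) + (2/9)·(32/3) + (4/9)·(21/2) = 1256/135.

1256/135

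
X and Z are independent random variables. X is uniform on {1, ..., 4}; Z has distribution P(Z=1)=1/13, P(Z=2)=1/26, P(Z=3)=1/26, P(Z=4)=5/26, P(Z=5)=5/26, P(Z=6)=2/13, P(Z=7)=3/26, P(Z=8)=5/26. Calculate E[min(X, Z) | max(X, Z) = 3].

5/3

P(max(X, Z) = 3) = 3/52.
Summing min(X,Z)·P(x,y) over outcomes with max(X, Z) = 3 gives 5/52.
E[min(X, Z) | max(X, Z) = 3] = (5/52) / (3/52) = 5/3.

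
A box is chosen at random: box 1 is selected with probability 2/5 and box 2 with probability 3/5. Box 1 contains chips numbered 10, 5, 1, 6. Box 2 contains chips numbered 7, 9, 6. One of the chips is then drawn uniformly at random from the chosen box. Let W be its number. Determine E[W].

33/5

E[W | box 1] = (10+5+1+6)/4 = 11/2.
E[W | box 2] = (7+9+6)/3 = 22/3.
E[W] = (2/5)·(11/2) + (3/5)·(22/3) = 33/5.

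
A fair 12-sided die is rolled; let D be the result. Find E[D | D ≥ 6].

Given D ≥ 6, D is equally likely to be any of {6, 7, 8, 9, 10, 11, 12}.
E[D | D ≥ 6] = (6 + 7 + 8 + 9 + 10 + 11 + 12) / 7 = 9.

9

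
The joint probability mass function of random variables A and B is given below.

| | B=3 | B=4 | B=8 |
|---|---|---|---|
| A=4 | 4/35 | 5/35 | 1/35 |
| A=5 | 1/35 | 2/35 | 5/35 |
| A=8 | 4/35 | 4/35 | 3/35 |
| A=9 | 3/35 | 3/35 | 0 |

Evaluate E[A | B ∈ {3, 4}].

P(B ∈ {3, 4}) = 26/35.
Summing A·P(A=x,B=y) over the conditioning event gives 169/35.
E[A | B ∈ {3, 4}] = (169/35) / (26/35) = 13/2.

13/2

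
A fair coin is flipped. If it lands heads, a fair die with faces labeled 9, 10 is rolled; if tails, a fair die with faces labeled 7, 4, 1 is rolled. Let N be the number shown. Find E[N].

27/4

E[N | heads] = (9+10)/2 = 19/2.
E[N | tails] = (7+4+1)/3 = 4.
E[N] = (1/2)·(19/2) + (1/2)·(4) = 27/4.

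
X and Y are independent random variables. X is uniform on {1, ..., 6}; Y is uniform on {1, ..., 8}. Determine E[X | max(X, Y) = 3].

Outcomes with max(X, Y) = 3: (1,3), (2,3), (3,1), (3,2), (3,3), each with probability 1/48.
E[X | max(X, Y) = 3] = (1 + 2 + 3 + 3 + 3) / 5 = 12/5.

12/5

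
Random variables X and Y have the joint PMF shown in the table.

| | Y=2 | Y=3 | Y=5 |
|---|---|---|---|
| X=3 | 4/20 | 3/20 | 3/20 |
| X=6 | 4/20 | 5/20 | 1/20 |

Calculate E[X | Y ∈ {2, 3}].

P(Y ∈ {2, 3}) = 4/5.
Σ X·P over the event = 3·(4/20) + 3·(3/20) + 6·(4/20) + 6·(5/20) = 15/4.
E[X | Y ∈ {2, 3}] = (15/4) / (4/5) = 75/16.

75/16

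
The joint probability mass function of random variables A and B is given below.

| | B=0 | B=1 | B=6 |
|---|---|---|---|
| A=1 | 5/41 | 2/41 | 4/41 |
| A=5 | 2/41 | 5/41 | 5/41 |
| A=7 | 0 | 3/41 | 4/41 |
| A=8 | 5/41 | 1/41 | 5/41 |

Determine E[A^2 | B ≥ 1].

983/29

P(B ≥ 1) = 29/41.
Σ A^2·P over the event = 1·(2/41) + 1·(4/41) + 25·(5/41) + 25·(5/41) + 49·(3/41) + 49·(4/41) + 64·(1/41) + 64·(5/41) = 983/41.
E[A^2 | B ≥ 1] = (983/41) / (29/41) = 983/29.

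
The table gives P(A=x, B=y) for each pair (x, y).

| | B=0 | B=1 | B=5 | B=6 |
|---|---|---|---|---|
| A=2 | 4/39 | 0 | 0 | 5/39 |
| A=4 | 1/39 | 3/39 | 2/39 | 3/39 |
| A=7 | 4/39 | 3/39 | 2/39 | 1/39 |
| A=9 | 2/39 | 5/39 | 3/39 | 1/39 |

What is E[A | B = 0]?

P(B = 0) = 11/39.
Σ A·P over the event = 2·(4/39) + 4·(1/39) + 7·(4/39) + 9·(2/39) = 58/39.
E[A | B = 0] = (58/39) / (11/39) = 58/11.

58/11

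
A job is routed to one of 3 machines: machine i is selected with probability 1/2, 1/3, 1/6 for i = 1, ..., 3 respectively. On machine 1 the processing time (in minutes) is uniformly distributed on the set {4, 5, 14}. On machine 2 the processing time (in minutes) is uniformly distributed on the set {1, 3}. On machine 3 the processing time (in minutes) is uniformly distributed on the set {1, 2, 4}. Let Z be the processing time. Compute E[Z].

44/9

E[Z | machine 1] = (4+5+14)/3 = 23/3.
E[Z | machine 2] = (1+3)/2 = 2.
E[Z | machine 3] = (1+2+4)/3 = 7/3.
By the law of total expectation,
E[Z] = (1/2)·(23/3) + (1/3)·(2) + (1/6)·(7/3) = 44/9.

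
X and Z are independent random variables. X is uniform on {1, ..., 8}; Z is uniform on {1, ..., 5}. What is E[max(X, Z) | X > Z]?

P(X > Z) = 5/8.
Summing max(X,Z)·P(x,y) over outcomes with X > Z gives 29/8.
E[max(X, Z) | X > Z] = (29/8) / (5/8) = 29/5.

29/5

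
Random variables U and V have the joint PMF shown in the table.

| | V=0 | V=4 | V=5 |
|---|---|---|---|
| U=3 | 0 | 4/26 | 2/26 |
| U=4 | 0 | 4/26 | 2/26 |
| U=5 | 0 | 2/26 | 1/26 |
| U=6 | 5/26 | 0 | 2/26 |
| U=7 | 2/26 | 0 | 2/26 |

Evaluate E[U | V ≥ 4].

83/19

P(V ≥ 4) = 19/26.
Σ U·P over the event = 3·(4/26) + 3·(2/26) + 4·(4/26) + 4·(2/26) + 5·(2/26) + 5·(1/26) + 6·(2/26) + 7·(2/26) = 83/26.
E[U | V ≥ 4] = (83/26) / (19/26) = 83/19.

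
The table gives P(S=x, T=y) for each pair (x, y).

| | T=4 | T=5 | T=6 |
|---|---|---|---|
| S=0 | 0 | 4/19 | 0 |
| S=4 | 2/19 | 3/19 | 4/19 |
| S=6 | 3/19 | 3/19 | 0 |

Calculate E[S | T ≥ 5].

P(T ≥ 5) = 14/19.
Σ S·P over the event = 0·(4/19) + 4·(3/19) + 4·(4/19) + 6·(3/19) = 46/19.
E[S | T ≥ 5] = (46/19) / (14/19) = 23/7.

23/7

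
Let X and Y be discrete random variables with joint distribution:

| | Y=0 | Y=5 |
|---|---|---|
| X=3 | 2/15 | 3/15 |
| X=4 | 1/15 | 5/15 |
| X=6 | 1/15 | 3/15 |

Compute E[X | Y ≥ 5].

47/11

P(Y ≥ 5) = 11/15.
Σ X·P over the event = 3·(3/15) + 4·(5/15) + 6·(3/15) = 47/15.
E[X | Y ≥ 5] = (47/15) / (11/15) = 47/11.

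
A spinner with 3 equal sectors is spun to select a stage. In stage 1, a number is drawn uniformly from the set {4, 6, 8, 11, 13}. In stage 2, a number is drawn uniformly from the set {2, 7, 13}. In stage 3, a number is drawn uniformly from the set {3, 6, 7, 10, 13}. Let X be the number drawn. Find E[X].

E[X | stage 1] = (4+6+8+11+13)/5 = 42/5.
E[X | stage 2] = (2+7+13)/3 = 22/3.
E[X | stage 3] = (3+6+7+10+13)/5 = 39/5.
By the law of total expectation,
E[X] = (1/3)·(42/5) + (1/3)·(22/3) + (1/3)·(39/5) = 353/45.

353/45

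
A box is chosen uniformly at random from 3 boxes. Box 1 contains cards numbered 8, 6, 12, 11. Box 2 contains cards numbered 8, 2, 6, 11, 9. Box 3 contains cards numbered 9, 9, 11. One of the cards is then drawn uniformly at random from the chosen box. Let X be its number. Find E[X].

1567/180

E[X | box 1] = (8+6+12+11)/4 = 37/4.
E[X | box 2] = (8+2+6+11+9)/5 = 36/5.
E[X | box 3] = (9+9+11)/3 = 29/3.
By the law of total expectation,
E[X] = (1/3)·(37/4) + (1/3)·(36/5) + (1/3)·(29/3) = 1567/180.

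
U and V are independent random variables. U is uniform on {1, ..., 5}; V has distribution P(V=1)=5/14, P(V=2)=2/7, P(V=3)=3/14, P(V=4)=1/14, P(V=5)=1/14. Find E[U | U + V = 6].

P(U + V = 6) = 1/5.
Summing U·P(x,y) over outcomes with U + V = 6 gives 53/70.
E[U | U + V = 6] = (53/70) / (1/5) = 53/14.

53/14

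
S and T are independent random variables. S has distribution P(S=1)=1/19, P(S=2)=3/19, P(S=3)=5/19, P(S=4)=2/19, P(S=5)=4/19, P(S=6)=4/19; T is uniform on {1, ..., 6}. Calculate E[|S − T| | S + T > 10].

P(S + T > 10) = 2/19.
Summing |S−T|·P(x,y) over outcomes with S + T > 10 gives 4/57.
E[|S − T| | S + T > 10] = (4/57) / (2/19) = 2/3.

2/3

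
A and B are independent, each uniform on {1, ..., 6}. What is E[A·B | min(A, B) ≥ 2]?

P(min(A, B) ≥ 2) = 25/36.
Summing AB·P(x,y) over outcomes with min(A, B) ≥ 2 gives 100/9.
E[A·B | min(A, B) ≥ 2] = (100/9) / (25/36) = 16.

16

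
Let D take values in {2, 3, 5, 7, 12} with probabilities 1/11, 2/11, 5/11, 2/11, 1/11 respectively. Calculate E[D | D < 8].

47/10

P(D < 8) = 10/11.
Σ over the event: 2·1/11 + 3·2/11 + 5·5/11 + 7·2/11 = 47/11.
E[D | D < 8] = (47/11) / (10/11) = 47/10.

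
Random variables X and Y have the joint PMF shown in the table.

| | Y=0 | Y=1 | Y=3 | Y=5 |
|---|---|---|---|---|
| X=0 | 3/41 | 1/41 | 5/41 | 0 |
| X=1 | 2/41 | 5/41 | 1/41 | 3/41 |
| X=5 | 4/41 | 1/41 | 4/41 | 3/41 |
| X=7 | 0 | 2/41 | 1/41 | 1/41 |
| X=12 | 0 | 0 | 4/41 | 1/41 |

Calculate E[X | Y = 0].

P(Y = 0) = 9/41.
Σ X·P over the event = 0·(3/41) + 1·(2/41) + 5·(4/41) = 22/41.
E[X | Y = 0] = (22/41) / (9/41) = 22/9.

22/9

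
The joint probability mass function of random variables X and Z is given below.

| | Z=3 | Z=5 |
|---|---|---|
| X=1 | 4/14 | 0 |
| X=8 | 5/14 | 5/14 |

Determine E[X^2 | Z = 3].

P(Z = 3) = 9/14.
Σ X^2·P over the event = 1·(4/14) + 64·(5/14) = 162/7.
E[X^2 | Z = 3] = (162/7) / (9/14) = 36.

36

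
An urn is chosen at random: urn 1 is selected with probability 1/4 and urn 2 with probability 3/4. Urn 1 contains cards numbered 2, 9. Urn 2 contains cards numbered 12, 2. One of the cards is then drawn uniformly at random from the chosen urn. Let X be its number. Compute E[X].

53/8

E[X | urn 1] = (2+9)/2 = 11/2.
E[X | urn 2] = (12+2)/2 = 7.
By the law of total expectation,
E[X] = (1/4)·(11/2) + (3/4)·(7) = 53/8.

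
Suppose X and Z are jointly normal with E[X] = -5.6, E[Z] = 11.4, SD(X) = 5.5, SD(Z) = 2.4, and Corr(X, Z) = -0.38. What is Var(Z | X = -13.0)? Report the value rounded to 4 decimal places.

The conditional variance in a bivariate normal is σ_Z²(1 − ρ²), independent of x.
Var(Z | X=-13.0) = (2.4)²·(1 − (-0.38)²) = 5.76·0.8556 = 4.9283.

4.9283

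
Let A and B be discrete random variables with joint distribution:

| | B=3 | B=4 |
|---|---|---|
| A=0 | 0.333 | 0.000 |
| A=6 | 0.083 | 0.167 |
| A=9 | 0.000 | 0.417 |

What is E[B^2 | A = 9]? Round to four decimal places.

P(A = 9) = 0.417.
Σ B^2·P over the event = 16·(0.417) = 6.672.
E[B^2 | A = 9] = (6.672) / (0.417) = 16.0000.

16.0000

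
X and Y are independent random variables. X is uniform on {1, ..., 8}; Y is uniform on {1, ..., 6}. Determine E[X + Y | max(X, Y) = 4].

44/7

Outcomes with max(X, Y) = 4: (1,4), (2,4), (3,4), (4,1), (4,2), (4,3), (4,4), each with probability 1/48.
E[X + Y | max(X, Y) = 4] = (5 + 6 + 7 + 5 + 6 + 7 + 8) / 7 = 44/7.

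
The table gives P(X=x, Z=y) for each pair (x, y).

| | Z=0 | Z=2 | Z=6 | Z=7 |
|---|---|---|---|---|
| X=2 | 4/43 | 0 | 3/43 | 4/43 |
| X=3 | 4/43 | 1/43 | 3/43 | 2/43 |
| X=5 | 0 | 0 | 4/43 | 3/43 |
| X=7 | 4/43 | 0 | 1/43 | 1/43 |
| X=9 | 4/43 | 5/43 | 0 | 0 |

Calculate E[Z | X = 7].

13/6

P(X = 7) = 6/43.
Summing Z·P(X=x,Z=y) over the conditioning event gives 13/43.
E[Z | X = 7] = (13/43) / (6/43) = 13/6.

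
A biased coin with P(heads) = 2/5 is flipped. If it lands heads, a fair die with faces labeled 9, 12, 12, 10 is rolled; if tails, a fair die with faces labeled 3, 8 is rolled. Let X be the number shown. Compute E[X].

E[X | heads] = (9+12+12+10)/4 = 43/4.
E[X | tails] = (3+8)/2 = 11/2.
E[X] = (2/5)·(43/4) + (3/5)·(11/2) = 38/5.

38/5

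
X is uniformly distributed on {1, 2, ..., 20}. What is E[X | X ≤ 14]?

15/2

P(X ≤ 14) = 7/10.
E[X | X ≤ 14] = (21/4) / (7/10) = 15/2.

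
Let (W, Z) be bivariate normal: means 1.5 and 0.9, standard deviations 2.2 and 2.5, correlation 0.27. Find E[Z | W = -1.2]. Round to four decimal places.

0.0716

E[Z | W=x] = μ_Z + ρ(σ_Z/σ_W)(x − μ_W) for jointly normal variables.
E[Z | W=-1.2] = 0.9 + (0.27)·(2.5/2.2)·(-1.2 − (1.5)) = 0.9 + (0.30682)·(-2.7) = 0.0716.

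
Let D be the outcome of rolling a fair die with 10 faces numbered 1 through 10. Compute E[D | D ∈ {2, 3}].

5/2

P(D ∈ {2, 3}) = 1/5.
Σ over the event: 2·1/10 + 3·1/10 = 1/2.
E[D | D ∈ {2, 3}] = (1/2) / (1/5) = 5/2.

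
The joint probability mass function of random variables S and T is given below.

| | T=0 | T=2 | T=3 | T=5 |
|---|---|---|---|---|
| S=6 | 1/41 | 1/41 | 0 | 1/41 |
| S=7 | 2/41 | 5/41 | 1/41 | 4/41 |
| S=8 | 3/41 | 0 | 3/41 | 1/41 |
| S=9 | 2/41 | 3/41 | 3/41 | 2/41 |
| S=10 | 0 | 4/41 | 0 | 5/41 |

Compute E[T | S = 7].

P(S = 7) = 12/41.
Σ T·P over the event = 0·(2/41) + 2·(5/41) + 3·(1/41) + 5·(4/41) = 33/41.
E[T | S = 7] = (33/41) / (12/41) = 11/4.

11/4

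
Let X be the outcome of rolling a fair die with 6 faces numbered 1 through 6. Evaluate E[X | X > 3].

5

Given X > 3, X is equally likely to be any of {4, 5, 6}.
E[X | X > 3] = (4 + 5 + 6) / 3 = 5.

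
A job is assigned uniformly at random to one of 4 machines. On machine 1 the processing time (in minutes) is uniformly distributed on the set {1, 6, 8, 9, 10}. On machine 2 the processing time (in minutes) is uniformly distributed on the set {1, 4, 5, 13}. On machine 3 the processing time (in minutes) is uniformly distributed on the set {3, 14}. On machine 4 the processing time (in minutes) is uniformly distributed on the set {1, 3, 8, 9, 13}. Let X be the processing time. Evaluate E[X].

557/80

E[X | machine 1] = (1+6+8+9+10)/5 = 34/5.
E[X | machine 2] = (1+4+5+13)/4 = 23/4.
E[X | machine 3] = (3+14)/2 = 17/2.
E[X | machine 4] = (1+3+8+9+13)/5 = 34/5.
By the law of total expectation,
E[X] = (1/4)·(34/5) + (1/4)·(23/4) + (1/4)·(17/2) + (1/4)·(34/5) = 557/80.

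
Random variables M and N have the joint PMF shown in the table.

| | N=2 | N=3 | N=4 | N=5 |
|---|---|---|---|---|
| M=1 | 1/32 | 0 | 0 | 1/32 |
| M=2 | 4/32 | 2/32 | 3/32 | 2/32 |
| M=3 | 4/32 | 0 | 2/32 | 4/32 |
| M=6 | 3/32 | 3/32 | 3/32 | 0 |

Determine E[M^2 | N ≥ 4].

P(N ≥ 4) = 15/32.
Σ M^2·P over the event = 1·(1/32) + 4·(3/32) + 4·(2/32) + 9·(2/32) + 9·(4/32) + 36·(3/32) = 183/32.
E[M^2 | N ≥ 4] = (183/32) / (15/32) = 61/5.

61/5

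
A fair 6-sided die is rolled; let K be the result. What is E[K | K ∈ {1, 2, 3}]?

P(K ∈ {1, 2, 3}) = 1/2.
Σ over the event: 1·1/6 + 2·1/6 + 3·1/6 = 1.
E[K | K ∈ {1, 2, 3}] = (1) / (1/2) = 2.

2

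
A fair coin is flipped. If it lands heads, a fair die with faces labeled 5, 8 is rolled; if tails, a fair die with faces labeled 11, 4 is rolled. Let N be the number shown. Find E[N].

E[N | heads] = (5+8)/2 = 13/2.
E[N | tails] = (11+4)/2 = 15/2.
By the law of total expectation,
E[N] = (1/2)·(13/2) + (1/2)·(15/2) = 7.

7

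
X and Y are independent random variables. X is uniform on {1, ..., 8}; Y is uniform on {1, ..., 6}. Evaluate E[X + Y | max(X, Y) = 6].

102/11

P(max(X, Y) = 6) = 11/48.
Summing (X+Y)·P(x,y) over outcomes with max(X, Y) = 6 gives 17/8.
E[X + Y | max(X, Y) = 6] = (17/8) / (11/48) = 102/11.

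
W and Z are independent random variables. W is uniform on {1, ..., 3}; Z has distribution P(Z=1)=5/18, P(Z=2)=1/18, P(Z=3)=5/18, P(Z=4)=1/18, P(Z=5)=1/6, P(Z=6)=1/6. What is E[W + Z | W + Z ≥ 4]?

P(W + Z ≥ 4) = 43/54.
Summing (W+Z)·P(x,y) over outcomes with W + Z ≥ 4 gives 257/54.
E[W + Z | W + Z ≥ 4] = (257/54) / (43/54) = 257/43.

257/43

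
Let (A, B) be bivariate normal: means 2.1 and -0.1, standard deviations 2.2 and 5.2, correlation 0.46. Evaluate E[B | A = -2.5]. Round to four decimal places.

E[B | A=x] = μ_B + ρ(σ_B/σ_A)(x − μ_A) for jointly normal variables.
E[B | A=-2.5] = -0.1 + (0.46)·(5.2/2.2)·(-2.5 − (2.1)) = -0.1 + (1.087273)·(-4.6) = -5.1015.

-5.1015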